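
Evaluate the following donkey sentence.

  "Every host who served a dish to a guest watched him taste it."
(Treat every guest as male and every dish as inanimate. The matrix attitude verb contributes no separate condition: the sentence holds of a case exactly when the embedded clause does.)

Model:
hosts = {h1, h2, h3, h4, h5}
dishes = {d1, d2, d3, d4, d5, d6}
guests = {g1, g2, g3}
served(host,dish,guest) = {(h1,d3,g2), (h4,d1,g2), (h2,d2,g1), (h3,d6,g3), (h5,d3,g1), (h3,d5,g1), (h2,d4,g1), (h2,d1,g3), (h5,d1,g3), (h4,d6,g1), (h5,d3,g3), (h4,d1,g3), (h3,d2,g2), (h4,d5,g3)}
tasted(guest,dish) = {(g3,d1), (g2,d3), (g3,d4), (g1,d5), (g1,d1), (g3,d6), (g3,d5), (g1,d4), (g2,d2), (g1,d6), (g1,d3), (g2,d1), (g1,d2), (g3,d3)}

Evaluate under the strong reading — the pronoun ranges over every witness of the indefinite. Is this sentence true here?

"him" takes "a guest" as antecedent and "it" takes "a dish"; both are donkey pronouns co-varying with the restrictor.
Strong reading: for every (h,d,g) with served(h,d,g), tasted(g,d).
Restrictor triples: (h1,d3,g2)→tasted(g2,d3) ✓  (h2,d1,g3)→tasted(g3,d1) ✓  (h2,d2,g1)→tasted(g1,d2) ✓  (h2,d4,g1)→tasted(g1,d4) ✓  (h3,d2,g2)→tasted(g2,d2) ✓  (h3,d5,g1)→tasted(g1,d5) ✓  (h3,d6,g3)→tasted(g3,d6) ✓  (h4,d1,g2)→tasted(g2,d1) ✓  (h4,d1,g3)→tasted(g3,d1) ✓  (h4,d5,g3)→tasted(g3,d5) ✓  (h4,d6,g1)→tasted(g1,d6) ✓  (h5,d1,g3)→tasted(g3,d1) ✓  (h5,d3,g1)→tasted(g1,d3) ✓  (h5,d3,g3)→tasted(g3,d3) ✓
Every restrictor triple satisfies the scope.

True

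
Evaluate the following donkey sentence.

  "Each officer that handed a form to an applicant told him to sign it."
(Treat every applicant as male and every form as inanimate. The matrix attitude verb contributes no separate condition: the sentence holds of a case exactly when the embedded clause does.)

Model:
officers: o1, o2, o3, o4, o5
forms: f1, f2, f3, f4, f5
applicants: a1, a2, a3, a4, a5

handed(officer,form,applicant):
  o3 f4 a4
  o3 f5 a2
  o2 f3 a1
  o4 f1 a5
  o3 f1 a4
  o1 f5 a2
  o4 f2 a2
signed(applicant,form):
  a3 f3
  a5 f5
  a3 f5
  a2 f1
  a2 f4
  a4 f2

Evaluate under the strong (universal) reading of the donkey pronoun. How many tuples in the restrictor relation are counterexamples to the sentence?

"him" takes "an applicant" as antecedent and "it" takes "a form"; both are donkey pronouns co-varying with the restrictor.
Strong reading: for every (o,f,a) with handed(o,f,a), signed(a,f).
Restrictor triples: (o1,f5,a2)→signed(a2,f5) ✗  (o2,f3,a1)→signed(a1,f3) ✗  (o3,f1,a4)→signed(a4,f1) ✗  (o3,f4,a4)→signed(a4,f4) ✗  (o3,f5,a2)→signed(a2,f5) ✗  (o4,f1,a5)→signed(a5,f1) ✗  (o4,f2,a2)→signed(a2,f2) ✗
Counterexamples (restrictor triples failing the scope): 7.

7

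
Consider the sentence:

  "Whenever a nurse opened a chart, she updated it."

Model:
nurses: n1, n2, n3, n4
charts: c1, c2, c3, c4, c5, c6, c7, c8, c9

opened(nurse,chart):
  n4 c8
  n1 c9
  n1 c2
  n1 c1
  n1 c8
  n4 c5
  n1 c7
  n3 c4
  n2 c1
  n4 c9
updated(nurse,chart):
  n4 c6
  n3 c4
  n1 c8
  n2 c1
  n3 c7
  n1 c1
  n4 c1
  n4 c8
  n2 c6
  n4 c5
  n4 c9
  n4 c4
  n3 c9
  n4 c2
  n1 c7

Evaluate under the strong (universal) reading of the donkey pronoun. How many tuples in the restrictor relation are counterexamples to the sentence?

2

"it" takes "a chart" as antecedent — a donkey pronoun bound across the clause boundary.
Strong reading: for every (n,c) with opened(n,c), updated(n,c).
Restrictor pairs: (n1,c1) ✓  (n1,c2) ✗  (n1,c7) ✓  (n1,c8) ✓  (n1,c9) ✗  (n2,c1) ✓  (n3,c4) ✓  (n4,c5) ✓  (n4,c8) ✓  (n4,c9) ✓
Counterexamples (restrictor pairs failing the scope): 2.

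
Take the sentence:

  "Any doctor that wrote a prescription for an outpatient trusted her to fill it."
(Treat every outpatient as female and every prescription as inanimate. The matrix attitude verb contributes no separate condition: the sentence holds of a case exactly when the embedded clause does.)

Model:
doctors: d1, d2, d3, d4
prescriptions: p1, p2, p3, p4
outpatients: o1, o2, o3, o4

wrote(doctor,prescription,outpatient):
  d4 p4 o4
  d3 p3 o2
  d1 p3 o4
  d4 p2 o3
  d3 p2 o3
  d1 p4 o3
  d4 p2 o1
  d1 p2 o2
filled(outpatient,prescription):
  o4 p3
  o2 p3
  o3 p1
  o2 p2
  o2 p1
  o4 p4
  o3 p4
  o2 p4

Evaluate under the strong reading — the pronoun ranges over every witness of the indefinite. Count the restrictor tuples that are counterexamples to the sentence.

3

"her" takes "an outpatient" as antecedent and "it" takes "a prescription"; both are donkey pronouns co-varying with the restrictor.
Strong reading: for every (d,p,o) with wrote(d,p,o), filled(o,p).
Restrictor triples: (d1,p2,o2)→filled(o2,p2) ✓  (d1,p3,o4)→filled(o4,p3) ✓  (d1,p4,o3)→filled(o3,p4) ✓  (d3,p2,o3)→filled(o3,p2) ✗  (d3,p3,o2)→filled(o2,p3) ✓  (d4,p2,o1)→filled(o1,p2) ✗  (d4,p2,o3)→filled(o3,p2) ✗  (d4,p4,o4)→filled(o4,p4) ✓
Counterexamples (restrictor triples failing the scope): 3.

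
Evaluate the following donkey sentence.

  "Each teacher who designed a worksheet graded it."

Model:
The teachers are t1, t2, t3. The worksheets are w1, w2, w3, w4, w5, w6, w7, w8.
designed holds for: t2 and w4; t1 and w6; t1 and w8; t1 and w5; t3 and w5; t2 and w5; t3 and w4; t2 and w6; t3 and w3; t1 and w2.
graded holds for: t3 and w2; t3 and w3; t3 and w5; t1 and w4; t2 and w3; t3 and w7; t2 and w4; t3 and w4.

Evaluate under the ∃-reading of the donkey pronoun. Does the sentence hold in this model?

"it" takes "a worksheet" as antecedent — a donkey pronoun bound across the clause boundary.
Weak reading: every teacher t with some designed-worksheet has at least one designed-worksheet w such that graded(t,w).
Per teacher: t1:✗  t2:✓  t3:✓
t1 has no witness among its designed-worksheets.

False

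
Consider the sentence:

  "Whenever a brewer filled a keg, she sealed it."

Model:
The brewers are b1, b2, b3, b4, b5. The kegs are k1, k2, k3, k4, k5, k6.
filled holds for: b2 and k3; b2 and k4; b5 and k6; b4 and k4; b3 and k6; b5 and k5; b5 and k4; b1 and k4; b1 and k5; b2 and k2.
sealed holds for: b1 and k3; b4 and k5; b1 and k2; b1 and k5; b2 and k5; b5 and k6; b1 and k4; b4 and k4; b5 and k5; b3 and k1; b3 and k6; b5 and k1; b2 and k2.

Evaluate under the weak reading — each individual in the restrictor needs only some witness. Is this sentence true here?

"it" takes "a keg" as antecedent — a donkey pronoun bound across the clause boundary.
Weak reading: every brewer b with some filled-keg has at least one filled-keg k such that sealed(b,k).
Per brewer: b1:✓  b2:✓  b3:✓  b4:✓  b5:✓
Every brewer in the restrictor has a witness.

True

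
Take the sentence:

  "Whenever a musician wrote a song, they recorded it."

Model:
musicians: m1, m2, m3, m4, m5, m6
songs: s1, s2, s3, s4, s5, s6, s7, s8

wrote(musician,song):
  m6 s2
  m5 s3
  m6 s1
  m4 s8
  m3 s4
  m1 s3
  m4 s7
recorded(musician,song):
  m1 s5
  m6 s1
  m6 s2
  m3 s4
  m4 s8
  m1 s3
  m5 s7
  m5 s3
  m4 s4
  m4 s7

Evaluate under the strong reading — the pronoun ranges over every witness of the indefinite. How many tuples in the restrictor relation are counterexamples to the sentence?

"it" takes "a song" as antecedent — a donkey pronoun bound across the clause boundary.
Strong reading: for every (m,s) with wrote(m,s), recorded(m,s).
Restrictor pairs: (m1,s3) ✓  (m3,s4) ✓  (m4,s7) ✓  (m4,s8) ✓  (m5,s3) ✓  (m6,s1) ✓  (m6,s2) ✓
Counterexamples (restrictor pairs failing the scope): 0.

0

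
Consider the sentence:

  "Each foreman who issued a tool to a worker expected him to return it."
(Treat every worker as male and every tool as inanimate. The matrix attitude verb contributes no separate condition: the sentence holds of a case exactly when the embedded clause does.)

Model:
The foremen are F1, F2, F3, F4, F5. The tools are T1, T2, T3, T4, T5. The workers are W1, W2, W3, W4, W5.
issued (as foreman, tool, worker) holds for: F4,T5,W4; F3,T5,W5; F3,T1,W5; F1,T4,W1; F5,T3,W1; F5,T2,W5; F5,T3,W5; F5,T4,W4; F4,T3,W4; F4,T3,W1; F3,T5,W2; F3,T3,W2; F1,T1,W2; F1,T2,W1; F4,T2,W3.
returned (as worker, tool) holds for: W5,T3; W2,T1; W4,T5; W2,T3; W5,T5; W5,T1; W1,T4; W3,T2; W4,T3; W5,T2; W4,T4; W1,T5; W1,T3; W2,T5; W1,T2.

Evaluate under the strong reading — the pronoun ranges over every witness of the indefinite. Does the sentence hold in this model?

"him" takes "a worker" as antecedent and "it" takes "a tool"; both are donkey pronouns co-varying with the restrictor.
Strong reading: for every (f,t,w) with issued(f,t,w), returned(w,t).
Restrictor triples: (F1,T1,W2)→returned(W2,T1) ✓  (F1,T2,W1)→returned(W1,T2) ✓  (F1,T4,W1)→returned(W1,T4) ✓  (F3,T1,W5)→returned(W5,T1) ✓  (F3,T3,W2)→returned(W2,T3) ✓  (F3,T5,W2)→returned(W2,T5) ✓  (F3,T5,W5)→returned(W5,T5) ✓  (F4,T2,W3)→returned(W3,T2) ✓  (F4,T3,W1)→returned(W1,T3) ✓  (F4,T3,W4)→returned(W4,T3) ✓  (F4,T5,W4)→returned(W4,T5) ✓  (F5,T2,W5)→returned(W5,T2) ✓  (F5,T3,W1)→returned(W1,T3) ✓  (F5,T3,W5)→returned(W5,T3) ✓  (F5,T4,W4)→returned(W4,T4) ✓
Every restrictor triple satisfies the scope.

True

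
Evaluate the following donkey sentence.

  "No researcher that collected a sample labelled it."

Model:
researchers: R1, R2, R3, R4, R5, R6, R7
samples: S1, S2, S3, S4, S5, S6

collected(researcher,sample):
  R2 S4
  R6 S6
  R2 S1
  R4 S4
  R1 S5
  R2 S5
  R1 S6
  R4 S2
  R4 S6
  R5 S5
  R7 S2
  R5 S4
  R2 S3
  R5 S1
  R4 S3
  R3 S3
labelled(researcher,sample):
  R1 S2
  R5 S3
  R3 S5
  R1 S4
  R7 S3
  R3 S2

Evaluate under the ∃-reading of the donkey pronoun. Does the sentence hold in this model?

True

"it" takes "a sample" as antecedent — a donkey pronoun bound across the clause boundary.
Truth condition: for no (r,s) with collected(r,s) does labelled(r,s) hold.
Restrictor pairs — does the scope hold? (R1,S5):fails  (R1,S6):fails  (R2,S1):fails  (R2,S3):fails  (R2,S4):fails  (R2,S5):fails  (R3,S3):fails  (R4,S2):fails  (R4,S3):fails  (R4,S4):fails  (R4,S6):fails  (R5,S1):fails  (R5,S4):fails  (R5,S5):fails  (R6,S6):fails  (R7,S2):fails
Scope holds for no restrictor pair, so the sentence is true.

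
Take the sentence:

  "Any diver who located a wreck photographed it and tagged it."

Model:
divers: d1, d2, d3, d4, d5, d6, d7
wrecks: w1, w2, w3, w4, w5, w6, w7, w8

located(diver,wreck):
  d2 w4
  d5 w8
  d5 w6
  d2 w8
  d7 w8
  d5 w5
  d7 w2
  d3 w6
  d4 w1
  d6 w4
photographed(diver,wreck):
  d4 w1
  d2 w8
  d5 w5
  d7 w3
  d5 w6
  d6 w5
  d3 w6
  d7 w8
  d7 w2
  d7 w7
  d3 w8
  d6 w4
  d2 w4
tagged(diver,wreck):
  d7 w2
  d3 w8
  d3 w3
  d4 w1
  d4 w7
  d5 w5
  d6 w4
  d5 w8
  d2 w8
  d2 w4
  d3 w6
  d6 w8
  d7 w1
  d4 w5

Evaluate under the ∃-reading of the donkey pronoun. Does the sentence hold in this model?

"it" takes "a wreck" as antecedent — a donkey pronoun bound across the clause boundary.
Weak reading: every diver d with some located-wreck has at least one located-wreck w such that photographed(d,w) ∧ tagged(d,w).
Per diver: d2:✓  d3:✓  d4:✓  d5:✓  d6:✓  d7:✓
Every diver in the restrictor has a witness.

True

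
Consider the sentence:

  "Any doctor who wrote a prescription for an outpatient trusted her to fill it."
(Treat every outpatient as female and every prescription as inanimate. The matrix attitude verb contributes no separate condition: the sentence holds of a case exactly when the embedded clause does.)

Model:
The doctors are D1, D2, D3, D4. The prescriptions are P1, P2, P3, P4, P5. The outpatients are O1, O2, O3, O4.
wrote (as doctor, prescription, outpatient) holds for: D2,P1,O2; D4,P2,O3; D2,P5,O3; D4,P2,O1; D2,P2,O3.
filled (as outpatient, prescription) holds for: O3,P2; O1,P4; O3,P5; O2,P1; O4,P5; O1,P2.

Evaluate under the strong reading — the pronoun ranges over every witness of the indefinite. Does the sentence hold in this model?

"her" takes "an outpatient" as antecedent and "it" takes "a prescription"; both are donkey pronouns co-varying with the restrictor.
Strong reading: for every (d,p,o) with wrote(d,p,o), filled(o,p).
Restrictor triples: (D2,P1,O2)→filled(O2,P1) ✓  (D2,P2,O3)→filled(O3,P2) ✓  (D2,P5,O3)→filled(O3,P5) ✓  (D4,P2,O1)→filled(O1,P2) ✓  (D4,P2,O3)→filled(O3,P2) ✓
Every restrictor triple satisfies the scope.

True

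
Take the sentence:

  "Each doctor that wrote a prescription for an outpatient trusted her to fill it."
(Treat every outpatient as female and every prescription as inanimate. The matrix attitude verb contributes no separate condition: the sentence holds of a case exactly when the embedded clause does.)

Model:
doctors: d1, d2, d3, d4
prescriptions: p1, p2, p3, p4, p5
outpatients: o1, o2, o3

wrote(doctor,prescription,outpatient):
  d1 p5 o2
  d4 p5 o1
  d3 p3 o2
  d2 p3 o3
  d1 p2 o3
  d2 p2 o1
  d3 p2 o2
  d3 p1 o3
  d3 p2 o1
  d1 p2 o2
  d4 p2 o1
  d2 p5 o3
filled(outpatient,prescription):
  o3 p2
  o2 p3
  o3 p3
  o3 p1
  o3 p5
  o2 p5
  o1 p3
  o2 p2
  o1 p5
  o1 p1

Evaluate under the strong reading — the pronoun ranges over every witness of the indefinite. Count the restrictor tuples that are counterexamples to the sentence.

3

"her" takes "an outpatient" as antecedent and "it" takes "a prescription"; both are donkey pronouns co-varying with the restrictor.
Strong reading: for every (d,p,o) with wrote(d,p,o), filled(o,p).
Restrictor triples: (d1,p2,o2)→filled(o2,p2) ✓  (d1,p2,o3)→filled(o3,p2) ✓  (d1,p5,o2)→filled(o2,p5) ✓  (d2,p2,o1)→filled(o1,p2) ✗  (d2,p3,o3)→filled(o3,p3) ✓  (d2,p5,o3)→filled(o3,p5) ✓  (d3,p1,o3)→filled(o3,p1) ✓  (d3,p2,o1)→filled(o1,p2) ✗  (d3,p2,o2)→filled(o2,p2) ✓  (d3,p3,o2)→filled(o2,p3) ✓  (d4,p2,o1)→filled(o1,p2) ✗  (d4,p5,o1)→filled(o1,p5) ✓
Counterexamples (restrictor triples failing the scope): 3.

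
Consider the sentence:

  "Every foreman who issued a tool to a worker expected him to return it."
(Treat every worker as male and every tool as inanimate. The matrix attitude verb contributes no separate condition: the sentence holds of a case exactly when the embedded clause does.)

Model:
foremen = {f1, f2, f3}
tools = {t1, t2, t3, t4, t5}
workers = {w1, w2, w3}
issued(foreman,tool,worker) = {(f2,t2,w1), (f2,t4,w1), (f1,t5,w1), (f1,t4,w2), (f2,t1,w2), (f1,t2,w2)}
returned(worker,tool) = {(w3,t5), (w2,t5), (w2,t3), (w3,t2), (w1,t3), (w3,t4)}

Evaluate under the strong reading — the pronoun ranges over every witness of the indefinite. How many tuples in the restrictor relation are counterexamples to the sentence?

6

"him" takes "a worker" as antecedent and "it" takes "a tool"; both are donkey pronouns co-varying with the restrictor.
Strong reading: for every (f,t,w) with issued(f,t,w), returned(w,t).
Restrictor triples: (f1,t2,w2)→returned(w2,t2) ✗  (f1,t4,w2)→returned(w2,t4) ✗  (f1,t5,w1)→returned(w1,t5) ✗  (f2,t1,w2)→returned(w2,t1) ✗  (f2,t2,w1)→returned(w1,t2) ✗  (f2,t4,w1)→returned(w1,t4) ✗
Counterexamples (restrictor triples failing the scope): 6.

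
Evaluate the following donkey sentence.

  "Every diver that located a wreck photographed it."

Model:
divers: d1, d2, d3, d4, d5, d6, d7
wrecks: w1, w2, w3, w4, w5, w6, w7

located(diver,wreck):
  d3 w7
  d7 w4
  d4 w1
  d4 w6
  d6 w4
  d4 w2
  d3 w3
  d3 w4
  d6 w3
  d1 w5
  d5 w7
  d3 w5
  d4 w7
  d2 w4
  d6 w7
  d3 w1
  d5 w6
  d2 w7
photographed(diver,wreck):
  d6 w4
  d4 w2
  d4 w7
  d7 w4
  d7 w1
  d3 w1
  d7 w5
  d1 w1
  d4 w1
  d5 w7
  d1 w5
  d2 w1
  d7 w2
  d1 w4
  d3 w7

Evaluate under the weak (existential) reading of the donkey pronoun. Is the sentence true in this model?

"it" takes "a wreck" as antecedent — a donkey pronoun bound across the clause boundary.
Weak reading: every diver d with some located-wreck has at least one located-wreck w such that photographed(d,w).
Per diver: d1:✓  d2:✗  d3:✓  d4:✓  d5:✓  d6:✓  d7:✓
d2 has no witness among its located-wrecks.

False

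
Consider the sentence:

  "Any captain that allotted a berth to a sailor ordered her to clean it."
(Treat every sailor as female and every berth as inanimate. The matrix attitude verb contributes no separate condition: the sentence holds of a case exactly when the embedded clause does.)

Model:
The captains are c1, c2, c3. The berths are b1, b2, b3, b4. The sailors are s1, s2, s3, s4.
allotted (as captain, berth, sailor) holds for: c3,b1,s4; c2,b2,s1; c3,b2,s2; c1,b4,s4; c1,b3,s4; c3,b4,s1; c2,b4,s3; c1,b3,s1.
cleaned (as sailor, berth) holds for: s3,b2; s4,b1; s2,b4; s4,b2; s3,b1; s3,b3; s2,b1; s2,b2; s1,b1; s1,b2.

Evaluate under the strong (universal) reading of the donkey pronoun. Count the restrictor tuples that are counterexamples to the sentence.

"her" takes "a sailor" as antecedent and "it" takes "a berth"; both are donkey pronouns co-varying with the restrictor.
Strong reading: for every (c,b,s) with allotted(c,b,s), cleaned(s,b).
Restrictor triples: (c1,b3,s1)→cleaned(s1,b3) ✗  (c1,b3,s4)→cleaned(s4,b3) ✗  (c1,b4,s4)→cleaned(s4,b4) ✗  (c2,b2,s1)→cleaned(s1,b2) ✓  (c2,b4,s3)→cleaned(s3,b4) ✗  (c3,b1,s4)→cleaned(s4,b1) ✓  (c3,b2,s2)→cleaned(s2,b2) ✓  (c3,b4,s1)→cleaned(s1,b4) ✗
Counterexamples (restrictor triples failing the scope): 5.

5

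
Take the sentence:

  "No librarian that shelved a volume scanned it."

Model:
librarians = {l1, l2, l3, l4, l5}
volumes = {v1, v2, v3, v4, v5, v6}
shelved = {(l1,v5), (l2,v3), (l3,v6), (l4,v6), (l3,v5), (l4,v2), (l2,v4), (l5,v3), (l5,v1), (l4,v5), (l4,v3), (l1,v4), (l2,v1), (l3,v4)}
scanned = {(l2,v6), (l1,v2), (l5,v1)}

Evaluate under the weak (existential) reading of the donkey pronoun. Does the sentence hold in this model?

"it" takes "a volume" as antecedent — a donkey pronoun bound across the clause boundary.
Truth condition: for no (l,v) with shelved(l,v) does scanned(l,v) hold.
Restrictor pairs — does the scope hold? (l1,v4):fails  (l1,v5):fails  (l2,v1):fails  (l2,v3):fails  (l2,v4):fails  (l3,v4):fails  (l3,v5):fails  (l3,v6):fails  (l4,v2):fails  (l4,v3):fails  (l4,v5):fails  (l4,v6):fails  (l5,v1):holds  (l5,v3):fails
Scope holds for 1 pair(s), so the sentence is false.

False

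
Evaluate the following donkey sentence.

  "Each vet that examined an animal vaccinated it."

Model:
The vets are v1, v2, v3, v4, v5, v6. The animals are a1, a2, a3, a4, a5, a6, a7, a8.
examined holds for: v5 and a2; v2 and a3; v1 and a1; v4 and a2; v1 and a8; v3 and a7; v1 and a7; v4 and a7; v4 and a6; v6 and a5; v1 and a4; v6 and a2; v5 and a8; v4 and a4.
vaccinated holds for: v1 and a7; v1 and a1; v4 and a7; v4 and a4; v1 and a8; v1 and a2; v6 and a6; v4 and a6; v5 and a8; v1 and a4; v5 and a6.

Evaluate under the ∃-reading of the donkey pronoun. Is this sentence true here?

"it" takes "an animal" as antecedent — a donkey pronoun bound across the clause boundary.
Weak reading: every vet v with some examined-animal has at least one examined-animal a such that vaccinated(v,a).
Per vet: v1:✓  v2:✗  v3:✗  v4:✓  v5:✓  v6:✗
v2 has no witness among its examined-animals.

False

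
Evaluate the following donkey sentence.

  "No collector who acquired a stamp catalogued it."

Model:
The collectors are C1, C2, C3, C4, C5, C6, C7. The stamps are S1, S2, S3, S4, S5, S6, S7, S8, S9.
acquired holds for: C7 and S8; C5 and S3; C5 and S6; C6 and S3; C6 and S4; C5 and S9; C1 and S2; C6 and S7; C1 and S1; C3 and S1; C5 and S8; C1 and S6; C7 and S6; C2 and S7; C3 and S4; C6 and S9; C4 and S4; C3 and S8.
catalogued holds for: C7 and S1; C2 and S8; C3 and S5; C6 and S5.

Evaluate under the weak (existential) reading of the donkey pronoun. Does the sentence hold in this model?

True

"it" takes "a stamp" as antecedent — a donkey pronoun bound across the clause boundary.
Truth condition: for no (c,s) with acquired(c,s) does catalogued(c,s) hold.
Restrictor pairs — does the scope hold? (C1,S1):fails  (C1,S2):fails  (C1,S6):fails  (C2,S7):fails  (C3,S1):fails  (C3,S4):fails  (C3,S8):fails  (C4,S4):fails  (C5,S3):fails  (C5,S6):fails  (C5,S8):fails  (C5,S9):fails  (C6,S3):fails  (C6,S4):fails  (C6,S7):fails  (C6,S9):fails  (C7,S6):fails  (C7,S8):fails
Scope holds for no restrictor pair, so the sentence is true.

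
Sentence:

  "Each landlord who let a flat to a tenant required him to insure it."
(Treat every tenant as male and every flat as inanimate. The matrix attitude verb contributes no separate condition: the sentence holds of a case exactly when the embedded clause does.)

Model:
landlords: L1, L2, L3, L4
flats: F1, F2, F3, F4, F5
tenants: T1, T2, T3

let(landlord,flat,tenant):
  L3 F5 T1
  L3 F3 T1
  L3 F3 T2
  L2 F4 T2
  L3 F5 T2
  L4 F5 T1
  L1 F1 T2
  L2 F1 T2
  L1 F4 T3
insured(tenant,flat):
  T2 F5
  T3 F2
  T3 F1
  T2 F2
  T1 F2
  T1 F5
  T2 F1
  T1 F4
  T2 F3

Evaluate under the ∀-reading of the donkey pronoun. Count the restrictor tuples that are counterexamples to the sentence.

3

"him" takes "a tenant" as antecedent and "it" takes "a flat"; both are donkey pronouns co-varying with the restrictor.
Strong reading: for every (l,f,t) with let(l,f,t), insured(t,f).
Restrictor triples: (L1,F1,T2)→insured(T2,F1) ✓  (L1,F4,T3)→insured(T3,F4) ✗  (L2,F1,T2)→insured(T2,F1) ✓  (L2,F4,T2)→insured(T2,F4) ✗  (L3,F3,T1)→insured(T1,F3) ✗  (L3,F3,T2)→insured(T2,F3) ✓  (L3,F5,T1)→insured(T1,F5) ✓  (L3,F5,T2)→insured(T2,F5) ✓  (L4,F5,T1)→insured(T1,F5) ✓
Counterexamples (restrictor triples failing the scope): 3.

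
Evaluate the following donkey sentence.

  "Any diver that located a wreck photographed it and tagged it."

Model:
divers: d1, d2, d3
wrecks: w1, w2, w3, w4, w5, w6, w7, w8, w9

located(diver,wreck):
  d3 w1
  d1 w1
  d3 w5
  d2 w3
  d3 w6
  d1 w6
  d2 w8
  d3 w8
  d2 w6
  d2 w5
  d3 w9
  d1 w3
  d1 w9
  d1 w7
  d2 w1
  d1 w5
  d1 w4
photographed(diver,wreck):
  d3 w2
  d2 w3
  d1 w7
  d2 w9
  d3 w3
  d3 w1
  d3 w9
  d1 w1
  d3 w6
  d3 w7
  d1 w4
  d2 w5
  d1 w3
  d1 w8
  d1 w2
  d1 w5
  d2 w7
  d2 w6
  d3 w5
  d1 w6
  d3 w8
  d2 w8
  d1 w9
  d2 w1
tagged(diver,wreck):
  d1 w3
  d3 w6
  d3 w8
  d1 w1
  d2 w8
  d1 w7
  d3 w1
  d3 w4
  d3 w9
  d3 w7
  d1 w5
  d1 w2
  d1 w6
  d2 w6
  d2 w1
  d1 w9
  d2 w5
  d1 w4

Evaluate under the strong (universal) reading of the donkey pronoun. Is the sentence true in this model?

"it" takes "a wreck" as antecedent — a donkey pronoun bound across the clause boundary.
Strong reading: for every (d,w) with located(d,w), photographed(d,w) ∧ tagged(d,w).
Restrictor pairs: (d1,w1) ✓  (d1,w3) ✓  (d1,w4) ✓  (d1,w5) ✓  (d1,w6) ✓  (d1,w7) ✓  (d1,w9) ✓  (d2,w1) ✓  (d2,w3) ✗  (d2,w5) ✓  (d2,w6) ✓  (d2,w8) ✓  (d3,w1) ✓  (d3,w5) ✗  (d3,w6) ✓  (d3,w8) ✓  (d3,w9) ✓
Counterexample: (d2,w3) is in located but fails the scope.

False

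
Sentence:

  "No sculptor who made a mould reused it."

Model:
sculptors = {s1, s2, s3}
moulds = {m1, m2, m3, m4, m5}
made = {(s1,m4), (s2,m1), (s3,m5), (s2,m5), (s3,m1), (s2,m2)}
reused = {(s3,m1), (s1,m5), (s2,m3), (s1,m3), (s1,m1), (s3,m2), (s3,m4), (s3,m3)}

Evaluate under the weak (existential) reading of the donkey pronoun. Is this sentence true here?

"it" takes "a mould" as antecedent — a donkey pronoun bound across the clause boundary.
Truth condition: for no (s,m) with made(s,m) does reused(s,m) hold.
Restrictor pairs — does the scope hold? (s1,m4):fails  (s2,m1):fails  (s2,m2):fails  (s2,m5):fails  (s3,m1):holds  (s3,m5):fails
Scope holds for 1 pair(s), so the sentence is false.

False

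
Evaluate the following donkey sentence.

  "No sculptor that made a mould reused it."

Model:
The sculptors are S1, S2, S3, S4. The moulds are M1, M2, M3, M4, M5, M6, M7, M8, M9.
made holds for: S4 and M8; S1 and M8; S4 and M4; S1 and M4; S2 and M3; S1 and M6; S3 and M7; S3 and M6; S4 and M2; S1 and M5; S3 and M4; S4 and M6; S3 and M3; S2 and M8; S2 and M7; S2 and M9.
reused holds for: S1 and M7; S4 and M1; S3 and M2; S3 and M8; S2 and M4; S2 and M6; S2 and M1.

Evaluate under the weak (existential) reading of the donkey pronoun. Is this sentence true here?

True

"it" takes "a mould" as antecedent — a donkey pronoun bound across the clause boundary.
Truth condition: for no (s,m) with made(s,m) does reused(s,m) hold.
Restrictor pairs — does the scope hold? (S1,M4):fails  (S1,M5):fails  (S1,M6):fails  (S1,M8):fails  (S2,M3):fails  (S2,M7):fails  (S2,M8):fails  (S2,M9):fails  (S3,M3):fails  (S3,M4):fails  (S3,M6):fails  (S3,M7):fails  (S4,M2):fails  (S4,M4):fails  (S4,M6):fails  (S4,M8):fails
Scope holds for no restrictor pair, so the sentence is true.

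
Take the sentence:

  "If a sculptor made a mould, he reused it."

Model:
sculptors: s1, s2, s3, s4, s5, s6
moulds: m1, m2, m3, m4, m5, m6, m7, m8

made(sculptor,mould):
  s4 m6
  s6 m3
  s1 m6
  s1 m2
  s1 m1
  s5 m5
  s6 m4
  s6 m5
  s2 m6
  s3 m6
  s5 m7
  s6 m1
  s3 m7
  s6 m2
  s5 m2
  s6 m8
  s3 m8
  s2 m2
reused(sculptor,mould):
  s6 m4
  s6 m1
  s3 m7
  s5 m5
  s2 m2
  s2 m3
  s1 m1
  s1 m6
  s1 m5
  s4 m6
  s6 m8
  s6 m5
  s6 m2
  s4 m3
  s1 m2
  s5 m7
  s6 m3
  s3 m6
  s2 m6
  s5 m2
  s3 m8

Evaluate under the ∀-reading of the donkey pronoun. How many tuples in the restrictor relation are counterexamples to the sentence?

0

"it" takes "a mould" as antecedent — a donkey pronoun bound across the clause boundary.
Strong reading: for every (s,m) with made(s,m), reused(s,m).
Restrictor pairs: (s1,m1) ✓  (s1,m2) ✓  (s1,m6) ✓  (s2,m2) ✓  (s2,m6) ✓  (s3,m6) ✓  (s3,m7) ✓  (s3,m8) ✓  (s4,m6) ✓  (s5,m2) ✓  (s5,m5) ✓  (s5,m7) ✓  (s6,m1) ✓  (s6,m2) ✓  (s6,m3) ✓  (s6,m4) ✓  (s6,m5) ✓  (s6,m8) ✓
Counterexamples (restrictor pairs failing the scope): 0.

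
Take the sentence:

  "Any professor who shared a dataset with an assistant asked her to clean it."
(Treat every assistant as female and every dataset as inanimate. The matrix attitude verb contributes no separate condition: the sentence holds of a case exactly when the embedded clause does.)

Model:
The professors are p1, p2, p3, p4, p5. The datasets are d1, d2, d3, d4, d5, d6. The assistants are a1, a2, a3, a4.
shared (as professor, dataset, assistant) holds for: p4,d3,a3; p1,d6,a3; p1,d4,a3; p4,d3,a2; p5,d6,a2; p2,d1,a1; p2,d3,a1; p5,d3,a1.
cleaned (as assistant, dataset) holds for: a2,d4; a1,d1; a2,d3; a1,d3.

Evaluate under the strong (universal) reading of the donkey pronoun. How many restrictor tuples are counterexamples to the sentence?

"her" takes "an assistant" as antecedent and "it" takes "a dataset"; both are donkey pronouns co-varying with the restrictor.
Strong reading: for every (p,d,a) with shared(p,d,a), cleaned(a,d).
Restrictor triples: (p1,d4,a3)→cleaned(a3,d4) ✗  (p1,d6,a3)→cleaned(a3,d6) ✗  (p2,d1,a1)→cleaned(a1,d1) ✓  (p2,d3,a1)→cleaned(a1,d3) ✓  (p4,d3,a2)→cleaned(a2,d3) ✓  (p4,d3,a3)→cleaned(a3,d3) ✗  (p5,d3,a1)→cleaned(a1,d3) ✓  (p5,d6,a2)→cleaned(a2,d6) ✗
Counterexamples (restrictor triples failing the scope): 4.

4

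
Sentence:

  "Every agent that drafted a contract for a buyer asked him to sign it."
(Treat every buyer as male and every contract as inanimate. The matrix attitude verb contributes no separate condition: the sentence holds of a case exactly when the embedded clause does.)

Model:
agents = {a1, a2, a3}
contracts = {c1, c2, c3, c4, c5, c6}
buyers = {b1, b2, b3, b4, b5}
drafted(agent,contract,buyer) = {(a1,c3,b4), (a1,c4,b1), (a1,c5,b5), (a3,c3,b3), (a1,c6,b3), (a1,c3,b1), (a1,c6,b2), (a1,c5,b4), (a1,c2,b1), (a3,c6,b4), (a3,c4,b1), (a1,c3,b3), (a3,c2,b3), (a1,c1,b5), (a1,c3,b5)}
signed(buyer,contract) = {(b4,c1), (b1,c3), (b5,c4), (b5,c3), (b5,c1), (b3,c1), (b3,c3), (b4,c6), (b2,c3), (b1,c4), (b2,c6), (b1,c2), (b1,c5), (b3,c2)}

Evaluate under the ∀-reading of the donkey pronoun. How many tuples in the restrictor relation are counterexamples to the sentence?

4

"him" takes "a buyer" as antecedent and "it" takes "a contract"; both are donkey pronouns co-varying with the restrictor.
Strong reading: for every (a,c,b) with drafted(a,c,b), signed(b,c).
Restrictor triples: (a1,c1,b5)→signed(b5,c1) ✓  (a1,c2,b1)→signed(b1,c2) ✓  (a1,c3,b1)→signed(b1,c3) ✓  (a1,c3,b3)→signed(b3,c3) ✓  (a1,c3,b4)→signed(b4,c3) ✗  (a1,c3,b5)→signed(b5,c3) ✓  (a1,c4,b1)→signed(b1,c4) ✓  (a1,c5,b4)→signed(b4,c5) ✗  (a1,c5,b5)→signed(b5,c5) ✗  (a1,c6,b2)→signed(b2,c6) ✓  (a1,c6,b3)→signed(b3,c6) ✗  (a3,c2,b3)→signed(b3,c2) ✓  (a3,c3,b3)→signed(b3,c3) ✓  (a3,c4,b1)→signed(b1,c4) ✓  (a3,c6,b4)→signed(b4,c6) ✓
Counterexamples (restrictor triples failing the scope): 4.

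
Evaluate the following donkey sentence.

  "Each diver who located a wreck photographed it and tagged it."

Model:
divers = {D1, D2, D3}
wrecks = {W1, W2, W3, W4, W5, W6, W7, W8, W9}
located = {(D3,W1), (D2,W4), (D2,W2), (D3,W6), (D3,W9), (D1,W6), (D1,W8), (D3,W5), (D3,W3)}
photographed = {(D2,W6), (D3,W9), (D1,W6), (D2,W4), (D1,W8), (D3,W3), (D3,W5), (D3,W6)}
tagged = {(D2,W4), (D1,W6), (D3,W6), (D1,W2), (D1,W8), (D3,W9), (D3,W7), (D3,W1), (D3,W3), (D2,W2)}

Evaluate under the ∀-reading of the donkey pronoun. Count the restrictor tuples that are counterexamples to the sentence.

3

"it" takes "a wreck" as antecedent — a donkey pronoun bound across the clause boundary.
Strong reading: for every (d,w) with located(d,w), photographed(d,w) ∧ tagged(d,w).
Restrictor pairs: (D1,W6) ✓  (D1,W8) ✓  (D2,W2) ✗  (D2,W4) ✓  (D3,W1) ✗  (D3,W3) ✓  (D3,W5) ✗  (D3,W6) ✓  (D3,W9) ✓
Counterexamples (restrictor pairs failing the scope): 3.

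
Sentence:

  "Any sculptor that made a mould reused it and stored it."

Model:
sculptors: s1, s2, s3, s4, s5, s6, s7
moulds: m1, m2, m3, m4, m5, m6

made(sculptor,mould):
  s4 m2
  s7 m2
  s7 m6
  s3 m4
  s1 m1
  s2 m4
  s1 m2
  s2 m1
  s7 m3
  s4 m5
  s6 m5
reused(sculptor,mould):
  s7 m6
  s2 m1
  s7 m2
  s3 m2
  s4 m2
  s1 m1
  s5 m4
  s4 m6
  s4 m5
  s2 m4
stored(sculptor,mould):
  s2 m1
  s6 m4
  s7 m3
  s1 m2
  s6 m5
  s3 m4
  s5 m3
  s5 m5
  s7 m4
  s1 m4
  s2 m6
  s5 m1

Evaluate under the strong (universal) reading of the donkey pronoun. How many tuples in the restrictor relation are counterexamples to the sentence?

"it" takes "a mould" as antecedent — a donkey pronoun bound across the clause boundary.
Strong reading: for every (s,m) with made(s,m), reused(s,m) ∧ stored(s,m).
Restrictor pairs: (s1,m1) ✗  (s1,m2) ✗  (s2,m1) ✓  (s2,m4) ✗  (s3,m4) ✗  (s4,m2) ✗  (s4,m5) ✗  (s6,m5) ✗  (s7,m2) ✗  (s7,m3) ✗  (s7,m6) ✗
Counterexamples (restrictor pairs failing the scope): 10.

10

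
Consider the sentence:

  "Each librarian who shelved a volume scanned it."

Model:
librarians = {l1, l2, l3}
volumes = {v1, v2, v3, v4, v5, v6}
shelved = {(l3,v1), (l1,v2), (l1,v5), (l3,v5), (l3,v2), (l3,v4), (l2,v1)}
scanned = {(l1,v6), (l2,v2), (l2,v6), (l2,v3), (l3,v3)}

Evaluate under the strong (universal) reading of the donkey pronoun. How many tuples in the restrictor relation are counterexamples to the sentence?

7

"it" takes "a volume" as antecedent — a donkey pronoun bound across the clause boundary.
Strong reading: for every (l,v) with shelved(l,v), scanned(l,v).
Restrictor pairs: (l1,v2) ✗  (l1,v5) ✗  (l2,v1) ✗  (l3,v1) ✗  (l3,v2) ✗  (l3,v4) ✗  (l3,v5) ✗
Counterexamples (restrictor pairs failing the scope): 7.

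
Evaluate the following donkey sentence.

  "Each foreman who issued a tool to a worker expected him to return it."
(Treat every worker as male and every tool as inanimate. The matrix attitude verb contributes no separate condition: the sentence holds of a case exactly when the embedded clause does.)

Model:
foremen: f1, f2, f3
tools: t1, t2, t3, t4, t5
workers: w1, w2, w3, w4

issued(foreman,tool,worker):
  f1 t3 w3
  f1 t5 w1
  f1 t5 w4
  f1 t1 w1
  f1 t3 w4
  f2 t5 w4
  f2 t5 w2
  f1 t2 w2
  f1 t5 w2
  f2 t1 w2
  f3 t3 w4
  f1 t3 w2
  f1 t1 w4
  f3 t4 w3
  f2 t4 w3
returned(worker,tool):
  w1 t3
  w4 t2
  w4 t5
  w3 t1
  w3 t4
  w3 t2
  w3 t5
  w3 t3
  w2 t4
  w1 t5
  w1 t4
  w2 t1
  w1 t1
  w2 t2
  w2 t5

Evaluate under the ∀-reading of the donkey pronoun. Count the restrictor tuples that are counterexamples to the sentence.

4

"him" takes "a worker" as antecedent and "it" takes "a tool"; both are donkey pronouns co-varying with the restrictor.
Strong reading: for every (f,t,w) with issued(f,t,w), returned(w,t).
Restrictor triples: (f1,t1,w1)→returned(w1,t1) ✓  (f1,t1,w4)→returned(w4,t1) ✗  (f1,t2,w2)→returned(w2,t2) ✓  (f1,t3,w2)→returned(w2,t3) ✗  (f1,t3,w3)→returned(w3,t3) ✓  (f1,t3,w4)→returned(w4,t3) ✗  (f1,t5,w1)→returned(w1,t5) ✓  (f1,t5,w2)→returned(w2,t5) ✓  (f1,t5,w4)→returned(w4,t5) ✓  (f2,t1,w2)→returned(w2,t1) ✓  (f2,t4,w3)→returned(w3,t4) ✓  (f2,t5,w2)→returned(w2,t5) ✓  (f2,t5,w4)→returned(w4,t5) ✓  (f3,t3,w4)→returned(w4,t3) ✗  (f3,t4,w3)→returned(w3,t4) ✓
Counterexamples (restrictor triples failing the scope): 4.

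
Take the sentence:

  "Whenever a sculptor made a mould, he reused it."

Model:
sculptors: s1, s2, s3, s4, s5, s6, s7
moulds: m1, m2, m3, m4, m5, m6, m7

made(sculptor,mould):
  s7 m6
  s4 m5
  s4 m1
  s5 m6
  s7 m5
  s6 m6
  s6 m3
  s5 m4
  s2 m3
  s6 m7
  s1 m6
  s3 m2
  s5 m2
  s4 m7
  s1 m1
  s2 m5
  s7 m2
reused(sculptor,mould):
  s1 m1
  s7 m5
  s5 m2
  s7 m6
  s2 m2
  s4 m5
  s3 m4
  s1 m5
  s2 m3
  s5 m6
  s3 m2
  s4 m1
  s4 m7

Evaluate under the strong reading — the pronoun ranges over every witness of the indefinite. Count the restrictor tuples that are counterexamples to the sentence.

7

"it" takes "a mould" as antecedent — a donkey pronoun bound across the clause boundary.
Strong reading: for every (s,m) with made(s,m), reused(s,m).
Restrictor pairs: (s1,m1) ✓  (s1,m6) ✗  (s2,m3) ✓  (s2,m5) ✗  (s3,m2) ✓  (s4,m1) ✓  (s4,m5) ✓  (s4,m7) ✓  (s5,m2) ✓  (s5,m4) ✗  (s5,m6) ✓  (s6,m3) ✗  (s6,m6) ✗  (s6,m7) ✗  (s7,m2) ✗  (s7,m5) ✓  (s7,m6) ✓
Counterexamples (restrictor pairs failing the scope): 7.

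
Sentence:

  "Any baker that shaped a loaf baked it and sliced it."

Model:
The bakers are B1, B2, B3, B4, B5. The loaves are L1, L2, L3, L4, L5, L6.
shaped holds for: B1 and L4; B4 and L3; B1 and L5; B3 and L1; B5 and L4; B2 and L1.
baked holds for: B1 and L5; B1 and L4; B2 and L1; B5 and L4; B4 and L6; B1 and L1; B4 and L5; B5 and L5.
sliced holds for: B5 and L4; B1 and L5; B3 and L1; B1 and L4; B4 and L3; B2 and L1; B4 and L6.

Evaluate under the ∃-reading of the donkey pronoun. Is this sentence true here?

"it" takes "a loaf" as antecedent — a donkey pronoun bound across the clause boundary.
Weak reading: every baker b with some shaped-loaf has at least one shaped-loaf l such that baked(b,l) ∧ sliced(b,l).
Per baker: B1:✓  B2:✓  B3:✗  B4:✗  B5:✓
B3 has no witness among its shaped-loaves.

False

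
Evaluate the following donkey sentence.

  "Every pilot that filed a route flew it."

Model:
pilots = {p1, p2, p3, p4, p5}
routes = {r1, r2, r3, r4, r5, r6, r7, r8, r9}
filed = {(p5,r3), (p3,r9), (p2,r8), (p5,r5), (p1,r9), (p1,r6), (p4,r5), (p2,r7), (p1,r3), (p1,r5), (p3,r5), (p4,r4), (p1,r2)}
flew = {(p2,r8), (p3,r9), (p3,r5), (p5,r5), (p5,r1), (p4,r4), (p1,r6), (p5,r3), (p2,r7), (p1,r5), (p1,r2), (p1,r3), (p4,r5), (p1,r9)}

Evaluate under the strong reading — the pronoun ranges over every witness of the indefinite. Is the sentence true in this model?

True

"it" takes "a route" as antecedent — a donkey pronoun bound across the clause boundary.
Strong reading: for every (p,r) with filed(p,r), flew(p,r).
Restrictor pairs: (p1,r2) ✓  (p1,r3) ✓  (p1,r5) ✓  (p1,r6) ✓  (p1,r9) ✓  (p2,r7) ✓  (p2,r8) ✓  (p3,r5) ✓  (p3,r9) ✓  (p4,r4) ✓  (p4,r5) ✓  (p5,r3) ✓  (p5,r5) ✓
Every restrictor pair satisfies the scope.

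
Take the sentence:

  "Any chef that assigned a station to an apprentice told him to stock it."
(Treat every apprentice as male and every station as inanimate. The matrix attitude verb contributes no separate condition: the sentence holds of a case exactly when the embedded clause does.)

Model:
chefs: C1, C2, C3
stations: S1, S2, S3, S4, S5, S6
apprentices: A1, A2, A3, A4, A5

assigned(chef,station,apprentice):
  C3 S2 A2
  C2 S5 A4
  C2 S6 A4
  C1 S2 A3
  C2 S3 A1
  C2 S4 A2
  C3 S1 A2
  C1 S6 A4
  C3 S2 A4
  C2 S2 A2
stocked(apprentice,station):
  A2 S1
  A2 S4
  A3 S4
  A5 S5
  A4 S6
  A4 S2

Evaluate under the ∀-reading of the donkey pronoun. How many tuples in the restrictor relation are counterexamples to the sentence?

5

"him" takes "an apprentice" as antecedent and "it" takes "a station"; both are donkey pronouns co-varying with the restrictor.
Strong reading: for every (c,s,a) with assigned(c,s,a), stocked(a,s).
Restrictor triples: (C1,S2,A3)→stocked(A3,S2) ✗  (C1,S6,A4)→stocked(A4,S6) ✓  (C2,S2,A2)→stocked(A2,S2) ✗  (C2,S3,A1)→stocked(A1,S3) ✗  (C2,S4,A2)→stocked(A2,S4) ✓  (C2,S5,A4)→stocked(A4,S5) ✗  (C2,S6,A4)→stocked(A4,S6) ✓  (C3,S1,A2)→stocked(A2,S1) ✓  (C3,S2,A2)→stocked(A2,S2) ✗  (C3,S2,A4)→stocked(A4,S2) ✓
Counterexamples (restrictor triples failing the scope): 5.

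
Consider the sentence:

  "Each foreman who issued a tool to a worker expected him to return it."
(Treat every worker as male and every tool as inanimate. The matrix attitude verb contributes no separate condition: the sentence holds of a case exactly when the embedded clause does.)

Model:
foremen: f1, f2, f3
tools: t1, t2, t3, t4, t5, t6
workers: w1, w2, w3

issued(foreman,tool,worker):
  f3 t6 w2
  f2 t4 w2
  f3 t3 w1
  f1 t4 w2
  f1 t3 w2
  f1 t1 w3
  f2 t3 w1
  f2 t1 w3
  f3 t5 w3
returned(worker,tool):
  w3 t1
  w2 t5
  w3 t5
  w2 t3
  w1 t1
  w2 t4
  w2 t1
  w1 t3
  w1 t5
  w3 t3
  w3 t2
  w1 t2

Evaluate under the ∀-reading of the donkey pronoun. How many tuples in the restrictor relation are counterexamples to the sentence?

1

"him" takes "a worker" as antecedent and "it" takes "a tool"; both are donkey pronouns co-varying with the restrictor.
Strong reading: for every (f,t,w) with issued(f,t,w), returned(w,t).
Restrictor triples: (f1,t1,w3)→returned(w3,t1) ✓  (f1,t3,w2)→returned(w2,t3) ✓  (f1,t4,w2)→returned(w2,t4) ✓  (f2,t1,w3)→returned(w3,t1) ✓  (f2,t3,w1)→returned(w1,t3) ✓  (f2,t4,w2)→returned(w2,t4) ✓  (f3,t3,w1)→returned(w1,t3) ✓  (f3,t5,w3)→returned(w3,t5) ✓  (f3,t6,w2)→returned(w2,t6) ✗
Counterexamples (restrictor triples failing the scope): 1.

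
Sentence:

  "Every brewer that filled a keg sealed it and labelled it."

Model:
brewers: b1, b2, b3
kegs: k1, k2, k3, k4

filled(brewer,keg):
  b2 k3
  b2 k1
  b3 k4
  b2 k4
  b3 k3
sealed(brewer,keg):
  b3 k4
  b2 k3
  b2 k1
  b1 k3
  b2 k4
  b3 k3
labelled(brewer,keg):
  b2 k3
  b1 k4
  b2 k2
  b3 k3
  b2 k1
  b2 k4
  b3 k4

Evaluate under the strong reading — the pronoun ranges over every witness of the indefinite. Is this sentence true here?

"it" takes "a keg" as antecedent — a donkey pronoun bound across the clause boundary.
Strong reading: for every (b,k) with filled(b,k), sealed(b,k) ∧ labelled(b,k).
Restrictor pairs: (b2,k1) ✓  (b2,k3) ✓  (b2,k4) ✓  (b3,k3) ✓  (b3,k4) ✓
Every restrictor pair satisfies the scope.

True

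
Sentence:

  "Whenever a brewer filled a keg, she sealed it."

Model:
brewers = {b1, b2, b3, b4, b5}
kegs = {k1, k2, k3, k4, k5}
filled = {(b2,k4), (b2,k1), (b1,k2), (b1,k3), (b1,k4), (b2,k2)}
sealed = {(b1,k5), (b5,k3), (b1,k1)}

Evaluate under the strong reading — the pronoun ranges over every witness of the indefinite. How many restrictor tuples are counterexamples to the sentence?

"it" takes "a keg" as antecedent — a donkey pronoun bound across the clause boundary.
Strong reading: for every (b,k) with filled(b,k), sealed(b,k).
Restrictor pairs: (b1,k2) ✗  (b1,k3) ✗  (b1,k4) ✗  (b2,k1) ✗  (b2,k2) ✗  (b2,k4) ✗
Counterexamples (restrictor pairs failing the scope): 6.

6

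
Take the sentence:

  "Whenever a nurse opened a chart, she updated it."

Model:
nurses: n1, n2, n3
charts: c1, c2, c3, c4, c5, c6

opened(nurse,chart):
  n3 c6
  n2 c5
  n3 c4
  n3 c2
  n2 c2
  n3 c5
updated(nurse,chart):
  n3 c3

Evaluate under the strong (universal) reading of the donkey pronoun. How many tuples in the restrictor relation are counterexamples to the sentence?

"it" takes "a chart" as antecedent — a donkey pronoun bound across the clause boundary.
Strong reading: for every (n,c) with opened(n,c), updated(n,c).
Restrictor pairs: (n2,c2) ✗  (n2,c5) ✗  (n3,c2) ✗  (n3,c4) ✗  (n3,c5) ✗  (n3,c6) ✗
Counterexamples (restrictor pairs failing the scope): 6.

6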